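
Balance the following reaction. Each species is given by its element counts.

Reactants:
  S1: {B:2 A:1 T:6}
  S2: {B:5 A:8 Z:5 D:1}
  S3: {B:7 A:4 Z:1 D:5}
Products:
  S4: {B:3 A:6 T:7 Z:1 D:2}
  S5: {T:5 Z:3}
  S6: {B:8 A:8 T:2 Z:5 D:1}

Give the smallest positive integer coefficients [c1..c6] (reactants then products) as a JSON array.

B: 6·2+6·5+1·7 = 49 | 3·3+1·0+5·8 = 49
A: 6·1+6·8+1·4 = 58 | 3·6+1·0+5·8 = 58
T: 6·6+6·0+1·0 = 36 | 3·7+1·5+5·2 = 36
Z: 6·0+6·5+1·1 = 31 | 3·1+1·3+5·5 = 31
D: 6·0+6·1+1·5 = 11 | 3·2+1·0+5·1 = 11
gcd(6,6,1,3,1,5) = 1

Coefficients: [6, 6, 1, 3, 1, 5]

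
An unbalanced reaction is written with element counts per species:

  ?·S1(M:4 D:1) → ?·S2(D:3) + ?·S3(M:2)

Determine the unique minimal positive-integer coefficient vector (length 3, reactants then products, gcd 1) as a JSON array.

Coefficients: [3, 1, 6]

M: 3·4 = 12 | 1·0+6·2 = 12
D: 3·1 = 3 | 1·3+6·0 = 3
gcd(3,1,6) = 1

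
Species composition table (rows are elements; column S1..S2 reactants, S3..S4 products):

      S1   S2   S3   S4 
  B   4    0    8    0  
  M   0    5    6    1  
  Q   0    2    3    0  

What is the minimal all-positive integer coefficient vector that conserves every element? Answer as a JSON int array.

B: 4·4+3·0 = 16 | 2·8+3·0 = 16
M: 4·0+3·5 = 15 | 2·6+3·1 = 15
Q: 4·0+3·2 = 6 | 2·3+3·0 = 6
gcd(4,3,2,3) = 1

Coefficients: [4, 3, 2, 3]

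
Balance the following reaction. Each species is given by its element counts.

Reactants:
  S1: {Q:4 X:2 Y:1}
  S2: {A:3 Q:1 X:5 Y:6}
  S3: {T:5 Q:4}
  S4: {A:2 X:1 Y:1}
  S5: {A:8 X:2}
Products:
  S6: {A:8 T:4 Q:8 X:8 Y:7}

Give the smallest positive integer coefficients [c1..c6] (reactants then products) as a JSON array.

Coefficients: [5, 4, 4, 6, 2, 5]

A: 5·0+4·3+4·0+6·2+2·8 = 40 | 5·8 = 40
T: 5·0+4·0+4·5+6·0+2·0 = 20 | 5·4 = 20
Q: 5·4+4·1+4·4+6·0+2·0 = 40 | 5·8 = 40
X: 5·2+4·5+4·0+6·1+2·2 = 40 | 5·8 = 40
Y: 5·1+4·6+4·0+6·1+2·0 = 35 | 5·7 = 35
gcd(5,4,4,6,2,5) = 1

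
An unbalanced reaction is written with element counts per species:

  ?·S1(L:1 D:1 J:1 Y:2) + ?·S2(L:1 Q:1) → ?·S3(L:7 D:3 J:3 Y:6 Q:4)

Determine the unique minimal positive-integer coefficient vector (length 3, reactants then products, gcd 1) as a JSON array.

L: 3·1+4·1 = 7 | 1·7 = 7
D: 3·1+4·0 = 3 | 1·3 = 3
J: 3·1+4·0 = 3 | 1·3 = 3
Y: 3·2+4·0 = 6 | 1·6 = 6
Q: 3·0+4·1 = 4 | 1·4 = 4
gcd(3,4,1) = 1

Coefficients: [3, 4, 1]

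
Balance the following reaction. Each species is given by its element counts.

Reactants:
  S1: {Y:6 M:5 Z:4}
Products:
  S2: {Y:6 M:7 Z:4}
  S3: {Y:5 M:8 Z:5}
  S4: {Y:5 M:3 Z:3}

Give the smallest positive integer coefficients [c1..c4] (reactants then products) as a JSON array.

Coefficients: [6, 1, 1, 5]

Y: 6·6 = 36 | 1·6+1·5+5·5 = 36
M: 6·5 = 30 | 1·7+1·8+5·3 = 30
Z: 6·4 = 24 | 1·4+1·5+5·3 = 24
gcd(6,1,1,5) = 1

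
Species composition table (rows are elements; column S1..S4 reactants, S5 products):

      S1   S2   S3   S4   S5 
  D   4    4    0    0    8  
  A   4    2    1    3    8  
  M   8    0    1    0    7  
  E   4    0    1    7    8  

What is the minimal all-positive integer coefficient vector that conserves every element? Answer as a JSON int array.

Coefficients: [4, 6, 3, 3, 5]

D: 4·4+6·4+3·0+3·0 = 40 | 5·8 = 40
A: 4·4+6·2+3·1+3·3 = 40 | 5·8 = 40
M: 4·8+6·0+3·1+3·0 = 35 | 5·7 = 35
E: 4·4+6·0+3·1+3·7 = 40 | 5·8 = 40
gcd(4,6,3,3,5) = 1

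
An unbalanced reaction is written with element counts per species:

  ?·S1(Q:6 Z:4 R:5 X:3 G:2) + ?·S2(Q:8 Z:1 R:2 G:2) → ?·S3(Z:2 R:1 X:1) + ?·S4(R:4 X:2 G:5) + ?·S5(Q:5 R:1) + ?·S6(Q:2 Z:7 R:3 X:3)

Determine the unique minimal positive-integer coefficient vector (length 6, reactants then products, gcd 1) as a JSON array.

Coefficients: [4, 1, 5, 2, 6, 1]

Q: 4·6+1·8 = 32 | 5·0+2·0+6·5+1·2 = 32
Z: 4·4+1·1 = 17 | 5·2+2·0+6·0+1·7 = 17
R: 4·5+1·2 = 22 | 5·1+2·4+6·1+1·3 = 22
X: 4·3+1·0 = 12 | 5·1+2·2+6·0+1·3 = 12
G: 4·2+1·2 = 10 | 5·0+2·5+6·0+1·0 = 10
gcd(4,1,5,2,6,1) = 1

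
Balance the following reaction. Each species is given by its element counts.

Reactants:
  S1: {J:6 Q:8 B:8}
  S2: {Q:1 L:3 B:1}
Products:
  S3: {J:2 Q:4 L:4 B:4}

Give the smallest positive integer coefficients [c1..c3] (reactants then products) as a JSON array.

Coefficients: [1, 4, 3]

J: 1·6+4·0 = 6 | 3·2 = 6
Q: 1·8+4·1 = 12 | 3·4 = 12
L: 1·0+4·3 = 12 | 3·4 = 12
B: 1·8+4·1 = 12 | 3·4 = 12
gcd(1,4,3) = 1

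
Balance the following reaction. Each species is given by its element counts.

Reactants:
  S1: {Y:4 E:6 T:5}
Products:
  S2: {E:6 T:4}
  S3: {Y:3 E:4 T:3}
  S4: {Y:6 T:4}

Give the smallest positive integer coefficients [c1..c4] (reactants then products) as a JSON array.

Coefficients: [6, 2, 6, 1]

Y: 6·4 = 24 | 2·0+6·3+1·6 = 24
E: 6·6 = 36 | 2·6+6·4+1·0 = 36
T: 6·5 = 30 | 2·4+6·3+1·4 = 30
gcd(6,2,6,1) = 1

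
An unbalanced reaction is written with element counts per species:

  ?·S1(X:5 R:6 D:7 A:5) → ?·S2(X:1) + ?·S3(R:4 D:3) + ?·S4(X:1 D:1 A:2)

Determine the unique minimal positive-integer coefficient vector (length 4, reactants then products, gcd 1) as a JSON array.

X: 2·5 = 10 | 5·1+3·0+5·1 = 10
R: 2·6 = 12 | 5·0+3·4+5·0 = 12
D: 2·7 = 14 | 5·0+3·3+5·1 = 14
A: 2·5 = 10 | 5·0+3·0+5·2 = 10
gcd(2,5,3,5) = 1

Coefficients: [2, 5, 3, 5]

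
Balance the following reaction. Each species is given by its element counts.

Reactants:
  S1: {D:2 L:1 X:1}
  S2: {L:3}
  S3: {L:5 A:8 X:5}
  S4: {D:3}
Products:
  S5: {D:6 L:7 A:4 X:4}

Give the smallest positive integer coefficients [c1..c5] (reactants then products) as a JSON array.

D: 3·2+2·0+1·0+2·3 = 12 | 2·6 = 12
L: 3·1+2·3+1·5+2·0 = 14 | 2·7 = 14
A: 3·0+2·0+1·8+2·0 = 8 | 2·4 = 8
X: 3·1+2·0+1·5+2·0 = 8 | 2·4 = 8
gcd(3,2,1,2,2) = 1

Coefficients: [3, 2, 1, 2, 2]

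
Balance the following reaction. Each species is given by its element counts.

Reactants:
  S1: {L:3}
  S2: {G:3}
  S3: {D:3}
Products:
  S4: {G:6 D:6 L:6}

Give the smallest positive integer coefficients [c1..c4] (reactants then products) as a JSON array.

Coefficients: [2, 2, 2, 1]

G: 2·0+2·3+2·0 = 6 | 1·6 = 6
D: 2·0+2·0+2·3 = 6 | 1·6 = 6
L: 2·3+2·0+2·0 = 6 | 1·6 = 6
gcd(2,2,2,1) = 1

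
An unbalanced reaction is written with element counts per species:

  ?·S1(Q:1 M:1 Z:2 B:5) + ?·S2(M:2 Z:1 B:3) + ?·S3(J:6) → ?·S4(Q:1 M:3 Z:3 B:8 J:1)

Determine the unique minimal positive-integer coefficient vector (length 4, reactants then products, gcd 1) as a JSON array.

Q: 6·1+6·0+1·0 = 6 | 6·1 = 6
M: 6·1+6·2+1·0 = 18 | 6·3 = 18
Z: 6·2+6·1+1·0 = 18 | 6·3 = 18
B: 6·5+6·3+1·0 = 48 | 6·8 = 48
J: 6·0+6·0+1·6 = 6 | 6·1 = 6
gcd(6,6,1,6) = 1

Coefficients: [6, 6, 1, 6]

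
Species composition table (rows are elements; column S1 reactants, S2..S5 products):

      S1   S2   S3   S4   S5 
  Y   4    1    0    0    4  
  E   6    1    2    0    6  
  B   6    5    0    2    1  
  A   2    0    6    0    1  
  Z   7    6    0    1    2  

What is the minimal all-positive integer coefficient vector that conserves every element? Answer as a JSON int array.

Y: 5·4 = 20 | 4·1+1·0+3·0+4·4 = 20
E: 5·6 = 30 | 4·1+1·2+3·0+4·6 = 30
B: 5·6 = 30 | 4·5+1·0+3·2+4·1 = 30
A: 5·2 = 10 | 4·0+1·6+3·0+4·1 = 10
Z: 5·7 = 35 | 4·6+1·0+3·1+4·2 = 35
gcd(5,4,1,3,4) = 1

Coefficients: [5, 4, 1, 3, 4]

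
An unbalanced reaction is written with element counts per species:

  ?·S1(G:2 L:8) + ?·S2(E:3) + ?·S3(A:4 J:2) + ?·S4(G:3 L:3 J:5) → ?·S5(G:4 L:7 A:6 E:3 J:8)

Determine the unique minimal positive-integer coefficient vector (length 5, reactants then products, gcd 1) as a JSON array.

G: 1·2+2·0+3·0+2·3 = 8 | 2·4 = 8
L: 1·8+2·0+3·0+2·3 = 14 | 2·7 = 14
A: 1·0+2·0+3·4+2·0 = 12 | 2·6 = 12
E: 1·0+2·3+3·0+2·0 = 6 | 2·3 = 6
J: 1·0+2·0+3·2+2·5 = 16 | 2·8 = 16
gcd(1,2,3,2,2) = 1

Coefficients: [1, 2, 3, 2, 2]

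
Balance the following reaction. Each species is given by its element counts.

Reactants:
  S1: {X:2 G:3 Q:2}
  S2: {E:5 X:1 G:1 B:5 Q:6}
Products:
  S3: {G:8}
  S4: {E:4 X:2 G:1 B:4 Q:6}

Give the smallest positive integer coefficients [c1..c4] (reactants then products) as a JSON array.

E: 3·0+4·5 = 20 | 1·0+5·4 = 20
X: 3·2+4·1 = 10 | 1·0+5·2 = 10
G: 3·3+4·1 = 13 | 1·8+5·1 = 13
B: 3·0+4·5 = 20 | 1·0+5·4 = 20
Q: 3·2+4·6 = 30 | 1·0+5·6 = 30
gcd(3,4,1,5) = 1

Coefficients: [3, 4, 1, 5]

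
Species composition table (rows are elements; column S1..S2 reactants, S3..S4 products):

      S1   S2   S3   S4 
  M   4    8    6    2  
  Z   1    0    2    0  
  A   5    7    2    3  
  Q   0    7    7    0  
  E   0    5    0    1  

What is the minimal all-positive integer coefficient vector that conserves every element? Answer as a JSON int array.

M: 2·4+1·8 = 16 | 1·6+5·2 = 16
Z: 2·1+1·0 = 2 | 1·2+5·0 = 2
A: 2·5+1·7 = 17 | 1·2+5·3 = 17
Q: 2·0+1·7 = 7 | 1·7+5·0 = 7
E: 2·0+1·5 = 5 | 1·0+5·1 = 5
gcd(2,1,1,5) = 1

Coefficients: [2, 1, 1, 5]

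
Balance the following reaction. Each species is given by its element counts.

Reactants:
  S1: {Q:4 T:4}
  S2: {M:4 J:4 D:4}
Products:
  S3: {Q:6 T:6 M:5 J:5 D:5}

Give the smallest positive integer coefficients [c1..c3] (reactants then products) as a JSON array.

Q: 6·4+5·0 = 24 | 4·6 = 24
T: 6·4+5·0 = 24 | 4·6 = 24
M: 6·0+5·4 = 20 | 4·5 = 20
J: 6·0+5·4 = 20 | 4·5 = 20
D: 6·0+5·4 = 20 | 4·5 = 20
gcd(6,5,4) = 1

Coefficients: [6, 5, 4]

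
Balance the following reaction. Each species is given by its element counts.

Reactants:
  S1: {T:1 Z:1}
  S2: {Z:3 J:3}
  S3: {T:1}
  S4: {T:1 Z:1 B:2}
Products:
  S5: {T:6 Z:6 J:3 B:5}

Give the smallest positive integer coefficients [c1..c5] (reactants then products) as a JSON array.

T: 1·1+2·0+6·1+5·1 = 12 | 2·6 = 12
Z: 1·1+2·3+6·0+5·1 = 12 | 2·6 = 12
J: 1·0+2·3+6·0+5·0 = 6 | 2·3 = 6
B: 1·0+2·0+6·0+5·2 = 10 | 2·5 = 10
gcd(1,2,6,5,2) = 1

Coefficients: [1, 2, 6, 5, 2]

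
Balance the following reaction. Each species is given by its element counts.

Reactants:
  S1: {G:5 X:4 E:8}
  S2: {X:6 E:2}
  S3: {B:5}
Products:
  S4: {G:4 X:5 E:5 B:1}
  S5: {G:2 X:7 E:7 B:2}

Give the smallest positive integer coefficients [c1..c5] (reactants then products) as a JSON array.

G: 6·5+6·0+3·0 = 30 | 5·4+5·2 = 30
X: 6·4+6·6+3·0 = 60 | 5·5+5·7 = 60
E: 6·8+6·2+3·0 = 60 | 5·5+5·7 = 60
B: 6·0+6·0+3·5 = 15 | 5·1+5·2 = 15
gcd(6,6,3,5,5) = 1

Coefficients: [6, 6, 3, 5, 5]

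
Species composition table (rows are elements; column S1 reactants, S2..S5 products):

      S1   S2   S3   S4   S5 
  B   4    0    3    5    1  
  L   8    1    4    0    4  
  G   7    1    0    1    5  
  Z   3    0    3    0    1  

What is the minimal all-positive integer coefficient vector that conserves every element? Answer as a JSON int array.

B: 5·4 = 20 | 4·0+3·3+1·5+6·1 = 20
L: 5·8 = 40 | 4·1+3·4+1·0+6·4 = 40
G: 5·7 = 35 | 4·1+3·0+1·1+6·5 = 35
Z: 5·3 = 15 | 4·0+3·3+1·0+6·1 = 15
gcd(5,4,3,1,6) = 1

Coefficients: [5, 4, 3, 1, 6]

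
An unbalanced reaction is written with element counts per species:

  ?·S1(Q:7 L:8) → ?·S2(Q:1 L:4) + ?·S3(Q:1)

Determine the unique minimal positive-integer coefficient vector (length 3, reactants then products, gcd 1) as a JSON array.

Coefficients: [1, 2, 5]

Q: 1·7 = 7 | 2·1+5·1 = 7
L: 1·8 = 8 | 2·4+5·0 = 8
gcd(1,2,5) = 1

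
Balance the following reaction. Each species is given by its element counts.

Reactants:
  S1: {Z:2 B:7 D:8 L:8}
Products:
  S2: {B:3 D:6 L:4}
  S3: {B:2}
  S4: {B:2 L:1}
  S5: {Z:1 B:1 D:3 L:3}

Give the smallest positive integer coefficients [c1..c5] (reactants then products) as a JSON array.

Z: 3·2 = 6 | 1·0+4·0+2·0+6·1 = 6
B: 3·7 = 21 | 1·3+4·2+2·2+6·1 = 21
D: 3·8 = 24 | 1·6+4·0+2·0+6·3 = 24
L: 3·8 = 24 | 1·4+4·0+2·1+6·3 = 24
gcd(3,1,4,2,6) = 1

Coefficients: [3, 1, 4, 2, 6]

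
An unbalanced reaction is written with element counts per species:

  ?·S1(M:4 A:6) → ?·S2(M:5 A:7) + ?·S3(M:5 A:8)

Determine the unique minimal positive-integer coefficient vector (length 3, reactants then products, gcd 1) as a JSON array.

Coefficients: [5, 2, 2]

M: 5·4 = 20 | 2·5+2·5 = 20
A: 5·6 = 30 | 2·7+2·8 = 30
gcd(5,2,2) = 1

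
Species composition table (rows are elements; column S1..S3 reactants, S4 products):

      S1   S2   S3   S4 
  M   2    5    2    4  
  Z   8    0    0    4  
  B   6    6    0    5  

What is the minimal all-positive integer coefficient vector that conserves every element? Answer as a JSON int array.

M: 3·2+2·5+4·2 = 24 | 6·4 = 24
Z: 3·8+2·0+4·0 = 24 | 6·4 = 24
B: 3·6+2·6+4·0 = 30 | 6·5 = 30
gcd(3,2,4,6) = 1

Coefficients: [3, 2, 4, 6]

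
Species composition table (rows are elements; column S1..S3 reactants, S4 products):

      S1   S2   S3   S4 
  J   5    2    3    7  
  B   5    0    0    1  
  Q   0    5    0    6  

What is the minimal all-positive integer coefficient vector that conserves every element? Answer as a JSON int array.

Coefficients: [1, 6, 6, 5]

J: 1·5+6·2+6·3 = 35 | 5·7 = 35
B: 1·5+6·0+6·0 = 5 | 5·1 = 5
Q: 1·0+6·5+6·0 = 30 | 5·6 = 30
gcd(1,6,6,5) = 1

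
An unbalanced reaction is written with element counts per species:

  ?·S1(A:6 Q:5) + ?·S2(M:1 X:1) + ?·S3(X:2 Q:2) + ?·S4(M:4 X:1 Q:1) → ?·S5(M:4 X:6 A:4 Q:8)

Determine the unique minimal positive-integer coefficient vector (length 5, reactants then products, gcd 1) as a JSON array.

M: 2·0+4·1+6·0+2·4 = 12 | 3·4 = 12
X: 2·0+4·1+6·2+2·1 = 18 | 3·6 = 18
A: 2·6+4·0+6·0+2·0 = 12 | 3·4 = 12
Q: 2·5+4·0+6·2+2·1 = 24 | 3·8 = 24
gcd(2,4,6,2,3) = 1

Coefficients: [2, 4, 6, 2, 3]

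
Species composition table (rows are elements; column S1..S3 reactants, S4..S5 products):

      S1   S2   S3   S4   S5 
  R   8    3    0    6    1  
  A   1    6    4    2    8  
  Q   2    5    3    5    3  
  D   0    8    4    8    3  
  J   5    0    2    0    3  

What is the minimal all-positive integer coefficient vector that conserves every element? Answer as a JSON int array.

R: 2·8+6·3+1·0 = 34 | 5·6+4·1 = 34
A: 2·1+6·6+1·4 = 42 | 5·2+4·8 = 42
Q: 2·2+6·5+1·3 = 37 | 5·5+4·3 = 37
D: 2·0+6·8+1·4 = 52 | 5·8+4·3 = 52
J: 2·5+6·0+1·2 = 12 | 5·0+4·3 = 12
gcd(2,6,1,5,4) = 1

Coefficients: [2, 6, 1, 5, 4]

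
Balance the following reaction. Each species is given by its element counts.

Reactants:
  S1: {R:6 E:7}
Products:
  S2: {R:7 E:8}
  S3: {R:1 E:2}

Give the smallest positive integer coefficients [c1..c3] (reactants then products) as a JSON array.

R: 6·6 = 36 | 5·7+1·1 = 36
E: 6·7 = 42 | 5·8+1·2 = 42
gcd(6,5,1) = 1

Coefficients: [6, 5, 1]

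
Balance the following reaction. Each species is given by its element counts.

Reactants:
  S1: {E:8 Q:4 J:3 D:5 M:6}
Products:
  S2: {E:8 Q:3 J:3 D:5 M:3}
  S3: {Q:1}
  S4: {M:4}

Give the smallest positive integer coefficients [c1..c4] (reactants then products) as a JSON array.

Coefficients: [4, 4, 4, 3]

E: 4·8 = 32 | 4·8+4·0+3·0 = 32
Q: 4·4 = 16 | 4·3+4·1+3·0 = 16
J: 4·3 = 12 | 4·3+4·0+3·0 = 12
D: 4·5 = 20 | 4·5+4·0+3·0 = 20
M: 4·6 = 24 | 4·3+4·0+3·4 = 24
gcd(4,4,4,3) = 1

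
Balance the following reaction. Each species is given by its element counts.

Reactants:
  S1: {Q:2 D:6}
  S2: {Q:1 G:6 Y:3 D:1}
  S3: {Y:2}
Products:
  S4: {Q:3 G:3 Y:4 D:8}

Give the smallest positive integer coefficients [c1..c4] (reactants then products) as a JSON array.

Q: 5·2+2·1+5·0 = 12 | 4·3 = 12
G: 5·0+2·6+5·0 = 12 | 4·3 = 12
Y: 5·0+2·3+5·2 = 16 | 4·4 = 16
D: 5·6+2·1+5·0 = 32 | 4·8 = 32
gcd(5,2,5,4) = 1

Coefficients: [5, 2, 5, 4]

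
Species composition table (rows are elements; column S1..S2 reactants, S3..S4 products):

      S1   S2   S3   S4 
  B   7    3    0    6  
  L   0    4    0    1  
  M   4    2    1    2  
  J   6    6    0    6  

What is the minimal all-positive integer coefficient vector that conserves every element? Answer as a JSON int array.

Coefficients: [3, 1, 6, 4]

B: 3·7+1·3 = 24 | 6·0+4·6 = 24
L: 3·0+1·4 = 4 | 6·0+4·1 = 4
M: 3·4+1·2 = 14 | 6·1+4·2 = 14
J: 3·6+1·6 = 24 | 6·0+4·6 = 24
gcd(3,1,6,4) = 1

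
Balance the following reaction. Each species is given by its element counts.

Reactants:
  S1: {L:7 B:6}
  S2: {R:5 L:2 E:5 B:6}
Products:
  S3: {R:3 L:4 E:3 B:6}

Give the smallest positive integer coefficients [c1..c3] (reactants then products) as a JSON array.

R: 2·0+3·5 = 15 | 5·3 = 15
L: 2·7+3·2 = 20 | 5·4 = 20
E: 2·0+3·5 = 15 | 5·3 = 15
B: 2·6+3·6 = 30 | 5·6 = 30
gcd(2,3,5) = 1

Coefficients: [2, 3, 5]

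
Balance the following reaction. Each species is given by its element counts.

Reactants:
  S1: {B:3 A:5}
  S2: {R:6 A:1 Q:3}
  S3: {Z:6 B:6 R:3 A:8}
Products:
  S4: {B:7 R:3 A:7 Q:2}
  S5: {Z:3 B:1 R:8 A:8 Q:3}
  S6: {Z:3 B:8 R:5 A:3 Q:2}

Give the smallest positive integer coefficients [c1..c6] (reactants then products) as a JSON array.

Coefficients: [3, 6, 3, 1, 4, 2]

Z: 3·0+6·0+3·6 = 18 | 1·0+4·3+2·3 = 18
B: 3·3+6·0+3·6 = 27 | 1·7+4·1+2·8 = 27
R: 3·0+6·6+3·3 = 45 | 1·3+4·8+2·5 = 45
A: 3·5+6·1+3·8 = 45 | 1·7+4·8+2·3 = 45
Q: 3·0+6·3+3·0 = 18 | 1·2+4·3+2·2 = 18
gcd(3,6,3,1,4,2) = 1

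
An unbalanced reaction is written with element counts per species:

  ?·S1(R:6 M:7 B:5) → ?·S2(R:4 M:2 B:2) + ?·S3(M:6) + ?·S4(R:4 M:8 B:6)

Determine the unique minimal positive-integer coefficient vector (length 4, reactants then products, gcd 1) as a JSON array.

Coefficients: [6, 6, 1, 3]

R: 6·6 = 36 | 6·4+1·0+3·4 = 36
M: 6·7 = 42 | 6·2+1·6+3·8 = 42
B: 6·5 = 30 | 6·2+1·0+3·6 = 30
gcd(6,6,1,3) = 1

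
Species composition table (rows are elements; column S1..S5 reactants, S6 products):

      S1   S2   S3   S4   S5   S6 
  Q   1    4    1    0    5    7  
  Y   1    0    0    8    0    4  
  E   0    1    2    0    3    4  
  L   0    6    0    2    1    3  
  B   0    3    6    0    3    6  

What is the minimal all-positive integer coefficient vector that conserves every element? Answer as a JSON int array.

Q: 4·1+1·4+2·1+2·0+5·5 = 35 | 5·7 = 35
Y: 4·1+1·0+2·0+2·8+5·0 = 20 | 5·4 = 20
E: 4·0+1·1+2·2+2·0+5·3 = 20 | 5·4 = 20
L: 4·0+1·6+2·0+2·2+5·1 = 15 | 5·3 = 15
B: 4·0+1·3+2·6+2·0+5·3 = 30 | 5·6 = 30
gcd(4,1,2,2,5,5) = 1

Coefficients: [4, 1, 2, 2, 5, 5]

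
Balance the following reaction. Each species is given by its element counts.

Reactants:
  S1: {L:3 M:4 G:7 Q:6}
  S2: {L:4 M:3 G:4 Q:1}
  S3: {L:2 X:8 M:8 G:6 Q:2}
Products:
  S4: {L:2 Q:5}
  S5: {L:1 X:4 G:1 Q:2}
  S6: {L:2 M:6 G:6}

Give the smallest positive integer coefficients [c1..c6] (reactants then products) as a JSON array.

L: 2·3+2·4+2·2 = 18 | 2·2+4·1+5·2 = 18
X: 2·0+2·0+2·8 = 16 | 2·0+4·4+5·0 = 16
M: 2·4+2·3+2·8 = 30 | 2·0+4·0+5·6 = 30
G: 2·7+2·4+2·6 = 34 | 2·0+4·1+5·6 = 34
Q: 2·6+2·1+2·2 = 18 | 2·5+4·2+5·0 = 18
gcd(2,2,2,2,4,5) = 1

Coefficients: [2, 2, 2, 2, 4, 5]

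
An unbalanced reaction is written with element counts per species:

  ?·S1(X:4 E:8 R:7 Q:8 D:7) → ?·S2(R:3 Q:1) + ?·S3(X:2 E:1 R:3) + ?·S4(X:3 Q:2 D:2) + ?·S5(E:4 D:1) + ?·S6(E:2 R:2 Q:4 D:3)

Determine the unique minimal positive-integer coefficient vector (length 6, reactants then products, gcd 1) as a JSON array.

X: 4·4 = 16 | 4·0+2·2+4·3+5·0+5·0 = 16
E: 4·8 = 32 | 4·0+2·1+4·0+5·4+5·2 = 32
R: 4·7 = 28 | 4·3+2·3+4·0+5·0+5·2 = 28
Q: 4·8 = 32 | 4·1+2·0+4·2+5·0+5·4 = 32
D: 4·7 = 28 | 4·0+2·0+4·2+5·1+5·3 = 28
gcd(4,4,2,4,5,5) = 1

Coefficients: [4, 4, 2, 4, 5, 5]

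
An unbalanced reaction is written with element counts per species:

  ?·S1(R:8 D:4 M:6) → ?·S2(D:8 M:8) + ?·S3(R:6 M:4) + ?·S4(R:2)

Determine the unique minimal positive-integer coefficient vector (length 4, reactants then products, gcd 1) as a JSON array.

R: 2·8 = 16 | 1·0+1·6+5·2 = 16
D: 2·4 = 8 | 1·8+1·0+5·0 = 8
M: 2·6 = 12 | 1·8+1·4+5·0 = 12
gcd(2,1,1,5) = 1

Coefficients: [2, 1, 1, 5]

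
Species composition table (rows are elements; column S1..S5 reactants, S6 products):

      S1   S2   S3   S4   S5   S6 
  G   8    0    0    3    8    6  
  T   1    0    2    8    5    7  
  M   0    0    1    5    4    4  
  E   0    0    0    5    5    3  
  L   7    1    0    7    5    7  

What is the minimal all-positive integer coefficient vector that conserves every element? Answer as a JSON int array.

Coefficients: [2, 2, 6, 2, 1, 5]

G: 2·8+2·0+6·0+2·3+1·8 = 30 | 5·6 = 30
T: 2·1+2·0+6·2+2·8+1·5 = 35 | 5·7 = 35
M: 2·0+2·0+6·1+2·5+1·4 = 20 | 5·4 = 20
E: 2·0+2·0+6·0+2·5+1·5 = 15 | 5·3 = 15
L: 2·7+2·1+6·0+2·7+1·5 = 35 | 5·7 = 35
gcd(2,2,6,2,1,5) = 1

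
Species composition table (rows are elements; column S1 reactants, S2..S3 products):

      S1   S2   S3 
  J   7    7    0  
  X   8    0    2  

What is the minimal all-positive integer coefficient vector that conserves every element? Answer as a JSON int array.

Coefficients: [1, 1, 4]

J: 1·7 = 7 | 1·7+4·0 = 7
X: 1·8 = 8 | 1·0+4·2 = 8
gcd(1,1,4) = 1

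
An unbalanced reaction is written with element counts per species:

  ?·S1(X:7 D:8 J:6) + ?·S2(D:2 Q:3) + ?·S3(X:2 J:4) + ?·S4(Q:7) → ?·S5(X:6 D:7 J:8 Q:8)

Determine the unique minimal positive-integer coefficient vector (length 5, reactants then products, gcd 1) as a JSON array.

Coefficients: [2, 6, 5, 2, 4]

X: 2·7+6·0+5·2+2·0 = 24 | 4·6 = 24
D: 2·8+6·2+5·0+2·0 = 28 | 4·7 = 28
J: 2·6+6·0+5·4+2·0 = 32 | 4·8 = 32
Q: 2·0+6·3+5·0+2·7 = 32 | 4·8 = 32
gcd(2,6,5,2,4) = 1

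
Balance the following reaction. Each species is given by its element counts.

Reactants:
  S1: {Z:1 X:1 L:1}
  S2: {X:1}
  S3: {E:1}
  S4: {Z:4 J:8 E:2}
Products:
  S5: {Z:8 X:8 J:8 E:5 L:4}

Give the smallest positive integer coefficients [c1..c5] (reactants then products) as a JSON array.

Coefficients: [4, 4, 3, 1, 1]

Z: 4·1+4·0+3·0+1·4 = 8 | 1·8 = 8
X: 4·1+4·1+3·0+1·0 = 8 | 1·8 = 8
J: 4·0+4·0+3·0+1·8 = 8 | 1·8 = 8
E: 4·0+4·0+3·1+1·2 = 5 | 1·5 = 5
L: 4·1+4·0+3·0+1·0 = 4 | 1·4 = 4
gcd(4,4,3,1,1) = 1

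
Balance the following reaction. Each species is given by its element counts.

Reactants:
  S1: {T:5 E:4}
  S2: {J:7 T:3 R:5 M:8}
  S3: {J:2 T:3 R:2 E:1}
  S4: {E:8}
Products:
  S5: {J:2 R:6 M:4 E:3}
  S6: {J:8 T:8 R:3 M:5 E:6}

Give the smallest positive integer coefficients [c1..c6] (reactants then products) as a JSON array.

J: 1·0+4·7+5·2+3·0 = 38 | 3·2+4·8 = 38
T: 1·5+4·3+5·3+3·0 = 32 | 3·0+4·8 = 32
R: 1·0+4·5+5·2+3·0 = 30 | 3·6+4·3 = 30
M: 1·0+4·8+5·0+3·0 = 32 | 3·4+4·5 = 32
E: 1·4+4·0+5·1+3·8 = 33 | 3·3+4·6 = 33
gcd(1,4,5,3,3,4) = 1

Coefficients: [1, 4, 5, 3, 3, 4]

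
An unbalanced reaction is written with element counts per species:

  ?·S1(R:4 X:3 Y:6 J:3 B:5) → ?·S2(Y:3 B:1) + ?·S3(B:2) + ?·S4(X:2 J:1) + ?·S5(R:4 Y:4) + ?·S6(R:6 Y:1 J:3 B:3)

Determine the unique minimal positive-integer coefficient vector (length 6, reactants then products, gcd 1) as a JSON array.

Coefficients: [4, 6, 4, 6, 1, 2]

R: 4·4 = 16 | 6·0+4·0+6·0+1·4+2·6 = 16
X: 4·3 = 12 | 6·0+4·0+6·2+1·0+2·0 = 12
Y: 4·6 = 24 | 6·3+4·0+6·0+1·4+2·1 = 24
J: 4·3 = 12 | 6·0+4·0+6·1+1·0+2·3 = 12
B: 4·5 = 20 | 6·1+4·2+6·0+1·0+2·3 = 20
gcd(4,6,4,6,1,2) = 1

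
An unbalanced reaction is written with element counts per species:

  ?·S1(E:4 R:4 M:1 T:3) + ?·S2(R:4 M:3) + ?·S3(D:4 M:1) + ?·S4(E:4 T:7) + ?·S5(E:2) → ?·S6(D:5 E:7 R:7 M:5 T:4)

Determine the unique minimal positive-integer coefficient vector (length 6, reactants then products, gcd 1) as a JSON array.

D: 3·0+4·0+5·4+1·0+6·0 = 20 | 4·5 = 20
E: 3·4+4·0+5·0+1·4+6·2 = 28 | 4·7 = 28
R: 3·4+4·4+5·0+1·0+6·0 = 28 | 4·7 = 28
M: 3·1+4·3+5·1+1·0+6·0 = 20 | 4·5 = 20
T: 3·3+4·0+5·0+1·7+6·0 = 16 | 4·4 = 16
gcd(3,4,5,1,6,4) = 1

Coefficients: [3, 4, 5, 1, 6, 4]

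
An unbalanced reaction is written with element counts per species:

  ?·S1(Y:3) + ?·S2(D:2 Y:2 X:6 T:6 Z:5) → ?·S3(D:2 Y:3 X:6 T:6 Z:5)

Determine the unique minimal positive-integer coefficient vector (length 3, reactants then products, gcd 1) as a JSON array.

Coefficients: [1, 3, 3]

D: 1·0+3·2 = 6 | 3·2 = 6
Y: 1·3+3·2 = 9 | 3·3 = 9
X: 1·0+3·6 = 18 | 3·6 = 18
T: 1·0+3·6 = 18 | 3·6 = 18
Z: 1·0+3·5 = 15 | 3·5 = 15
gcd(1,3,3) = 1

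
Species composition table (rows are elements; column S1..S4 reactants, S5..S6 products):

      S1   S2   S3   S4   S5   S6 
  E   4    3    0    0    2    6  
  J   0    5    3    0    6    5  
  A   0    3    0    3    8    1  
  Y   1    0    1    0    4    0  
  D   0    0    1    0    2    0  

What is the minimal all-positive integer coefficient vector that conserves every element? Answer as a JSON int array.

Coefficients: [6, 6, 6, 4, 3, 6]

E: 6·4+6·3+6·0+4·0 = 42 | 3·2+6·6 = 42
J: 6·0+6·5+6·3+4·0 = 48 | 3·6+6·5 = 48
A: 6·0+6·3+6·0+4·3 = 30 | 3·8+6·1 = 30
Y: 6·1+6·0+6·1+4·0 = 12 | 3·4+6·0 = 12
D: 6·0+6·0+6·1+4·0 = 6 | 3·2+6·0 = 6
gcd(6,6,6,4,3,6) = 1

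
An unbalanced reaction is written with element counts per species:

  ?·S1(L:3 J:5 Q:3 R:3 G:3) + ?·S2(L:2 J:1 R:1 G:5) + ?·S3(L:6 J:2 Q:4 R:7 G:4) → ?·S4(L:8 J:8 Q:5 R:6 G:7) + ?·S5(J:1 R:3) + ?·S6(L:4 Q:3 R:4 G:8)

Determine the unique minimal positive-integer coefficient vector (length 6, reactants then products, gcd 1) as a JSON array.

L: 6·3+5·2+4·6 = 52 | 5·8+3·0+3·4 = 52
J: 6·5+5·1+4·2 = 43 | 5·8+3·1+3·0 = 43
Q: 6·3+5·0+4·4 = 34 | 5·5+3·0+3·3 = 34
R: 6·3+5·1+4·7 = 51 | 5·6+3·3+3·4 = 51
G: 6·3+5·5+4·4 = 59 | 5·7+3·0+3·8 = 59
gcd(6,5,4,5,3,3) = 1

Coefficients: [6, 5, 4, 5, 3, 3]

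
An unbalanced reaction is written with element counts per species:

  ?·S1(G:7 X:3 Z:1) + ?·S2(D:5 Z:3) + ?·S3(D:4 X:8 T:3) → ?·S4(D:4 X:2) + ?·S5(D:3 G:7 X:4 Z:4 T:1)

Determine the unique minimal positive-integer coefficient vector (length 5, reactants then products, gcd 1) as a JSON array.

Coefficients: [6, 6, 2, 5, 6]

D: 6·0+6·5+2·4 = 38 | 5·4+6·3 = 38
G: 6·7+6·0+2·0 = 42 | 5·0+6·7 = 42
X: 6·3+6·0+2·8 = 34 | 5·2+6·4 = 34
Z: 6·1+6·3+2·0 = 24 | 5·0+6·4 = 24
T: 6·0+6·0+2·3 = 6 | 5·0+6·1 = 6
gcd(6,6,2,5,6) = 1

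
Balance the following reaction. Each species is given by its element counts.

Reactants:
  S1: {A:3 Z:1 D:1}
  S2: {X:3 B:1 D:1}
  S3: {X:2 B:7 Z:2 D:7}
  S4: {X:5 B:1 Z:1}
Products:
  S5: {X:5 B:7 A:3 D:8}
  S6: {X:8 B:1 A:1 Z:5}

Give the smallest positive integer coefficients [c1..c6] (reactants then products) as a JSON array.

Coefficients: [5, 6, 3, 4, 4, 3]

X: 5·0+6·3+3·2+4·5 = 44 | 4·5+3·8 = 44
B: 5·0+6·1+3·7+4·1 = 31 | 4·7+3·1 = 31
A: 5·3+6·0+3·0+4·0 = 15 | 4·3+3·1 = 15
Z: 5·1+6·0+3·2+4·1 = 15 | 4·0+3·5 = 15
D: 5·1+6·1+3·7+4·0 = 32 | 4·8+3·0 = 32
gcd(5,6,3,4,4,3) = 1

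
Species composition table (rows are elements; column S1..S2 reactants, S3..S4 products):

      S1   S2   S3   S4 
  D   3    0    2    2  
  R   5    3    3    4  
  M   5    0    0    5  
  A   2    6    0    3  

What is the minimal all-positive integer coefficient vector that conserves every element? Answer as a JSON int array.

Coefficients: [6, 1, 3, 6]

D: 6·3+1·0 = 18 | 3·2+6·2 = 18
R: 6·5+1·3 = 33 | 3·3+6·4 = 33
M: 6·5+1·0 = 30 | 3·0+6·5 = 30
A: 6·2+1·6 = 18 | 3·0+6·3 = 18
gcd(6,1,3,6) = 1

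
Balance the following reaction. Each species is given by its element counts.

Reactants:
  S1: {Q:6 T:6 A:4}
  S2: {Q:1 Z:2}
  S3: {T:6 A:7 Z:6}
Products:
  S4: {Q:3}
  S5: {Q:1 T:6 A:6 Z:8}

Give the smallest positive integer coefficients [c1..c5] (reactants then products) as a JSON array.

Coefficients: [1, 6, 2, 3, 3]

Q: 1·6+6·1+2·0 = 12 | 3·3+3·1 = 12
T: 1·6+6·0+2·6 = 18 | 3·0+3·6 = 18
A: 1·4+6·0+2·7 = 18 | 3·0+3·6 = 18
Z: 1·0+6·2+2·6 = 24 | 3·0+3·8 = 24
gcd(1,6,2,3,3) = 1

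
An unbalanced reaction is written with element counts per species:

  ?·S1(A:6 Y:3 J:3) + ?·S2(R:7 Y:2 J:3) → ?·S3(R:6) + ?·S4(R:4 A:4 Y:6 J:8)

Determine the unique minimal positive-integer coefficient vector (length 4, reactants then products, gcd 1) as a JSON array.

Coefficients: [2, 6, 5, 3]

R: 2·0+6·7 = 42 | 5·6+3·4 = 42
A: 2·6+6·0 = 12 | 5·0+3·4 = 12
Y: 2·3+6·2 = 18 | 5·0+3·6 = 18
J: 2·3+6·3 = 24 | 5·0+3·8 = 24
gcd(2,6,5,3) = 1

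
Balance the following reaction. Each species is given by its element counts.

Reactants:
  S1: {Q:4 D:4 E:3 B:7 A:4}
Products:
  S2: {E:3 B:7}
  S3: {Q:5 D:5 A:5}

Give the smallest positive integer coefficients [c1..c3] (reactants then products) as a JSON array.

Coefficients: [5, 5, 4]

Q: 5·4 = 20 | 5·0+4·5 = 20
D: 5·4 = 20 | 5·0+4·5 = 20
E: 5·3 = 15 | 5·3+4·0 = 15
B: 5·7 = 35 | 5·7+4·0 = 35
A: 5·4 = 20 | 5·0+4·5 = 20
gcd(5,5,4) = 1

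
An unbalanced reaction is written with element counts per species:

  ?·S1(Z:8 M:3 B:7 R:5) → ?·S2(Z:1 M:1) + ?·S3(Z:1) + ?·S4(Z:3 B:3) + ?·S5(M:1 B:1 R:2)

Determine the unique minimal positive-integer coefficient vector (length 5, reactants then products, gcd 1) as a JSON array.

Z: 2·8 = 16 | 1·1+6·1+3·3+5·0 = 16
M: 2·3 = 6 | 1·1+6·0+3·0+5·1 = 6
B: 2·7 = 14 | 1·0+6·0+3·3+5·1 = 14
R: 2·5 = 10 | 1·0+6·0+3·0+5·2 = 10
gcd(2,1,6,3,5) = 1

Coefficients: [2, 1, 6, 3, 5]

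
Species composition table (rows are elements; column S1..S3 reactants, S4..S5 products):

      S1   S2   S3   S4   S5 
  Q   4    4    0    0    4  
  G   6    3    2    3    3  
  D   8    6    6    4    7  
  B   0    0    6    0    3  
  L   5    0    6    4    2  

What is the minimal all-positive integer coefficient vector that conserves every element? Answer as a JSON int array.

Coefficients: [2, 4, 3, 4, 6]

Q: 2·4+4·4+3·0 = 24 | 4·0+6·4 = 24
G: 2·6+4·3+3·2 = 30 | 4·3+6·3 = 30
D: 2·8+4·6+3·6 = 58 | 4·4+6·7 = 58
B: 2·0+4·0+3·6 = 18 | 4·0+6·3 = 18
L: 2·5+4·0+3·6 = 28 | 4·4+6·2 = 28
gcd(2,4,3,4,6) = 1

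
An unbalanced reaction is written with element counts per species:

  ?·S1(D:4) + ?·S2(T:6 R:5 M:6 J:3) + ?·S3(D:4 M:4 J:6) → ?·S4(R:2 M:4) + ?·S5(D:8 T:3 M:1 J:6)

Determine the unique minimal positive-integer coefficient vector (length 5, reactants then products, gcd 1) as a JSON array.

D: 5·4+2·0+3·4 = 32 | 5·0+4·8 = 32
T: 5·0+2·6+3·0 = 12 | 5·0+4·3 = 12
R: 5·0+2·5+3·0 = 10 | 5·2+4·0 = 10
M: 5·0+2·6+3·4 = 24 | 5·4+4·1 = 24
J: 5·0+2·3+3·6 = 24 | 5·0+4·6 = 24
gcd(5,2,3,5,4) = 1

Coefficients: [5, 2, 3, 5, 4]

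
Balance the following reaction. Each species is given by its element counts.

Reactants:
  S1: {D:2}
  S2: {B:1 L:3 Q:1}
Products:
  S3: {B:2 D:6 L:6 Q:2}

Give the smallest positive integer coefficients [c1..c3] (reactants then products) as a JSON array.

B: 3·0+2·1 = 2 | 1·2 = 2
D: 3·2+2·0 = 6 | 1·6 = 6
L: 3·0+2·3 = 6 | 1·6 = 6
Q: 3·0+2·1 = 2 | 1·2 = 2
gcd(3,2,1) = 1

Coefficients: [3, 2, 1]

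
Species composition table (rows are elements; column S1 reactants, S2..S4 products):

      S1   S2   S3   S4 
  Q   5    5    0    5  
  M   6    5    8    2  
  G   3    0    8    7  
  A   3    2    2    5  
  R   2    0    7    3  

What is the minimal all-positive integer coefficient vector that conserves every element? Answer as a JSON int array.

Q: 5·5 = 25 | 4·5+1·0+1·5 = 25
M: 5·6 = 30 | 4·5+1·8+1·2 = 30
G: 5·3 = 15 | 4·0+1·8+1·7 = 15
A: 5·3 = 15 | 4·2+1·2+1·5 = 15
R: 5·2 = 10 | 4·0+1·7+1·3 = 10
gcd(5,4,1,1) = 1

Coefficients: [5, 4, 1, 1]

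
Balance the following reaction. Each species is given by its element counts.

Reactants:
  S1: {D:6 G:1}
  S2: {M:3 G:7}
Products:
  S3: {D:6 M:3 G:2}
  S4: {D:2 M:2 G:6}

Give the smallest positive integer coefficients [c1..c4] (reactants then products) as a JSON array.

Coefficients: [3, 5, 1, 6]

D: 3·6+5·0 = 18 | 1·6+6·2 = 18
M: 3·0+5·3 = 15 | 1·3+6·2 = 15
G: 3·1+5·7 = 38 | 1·2+6·6 = 38
gcd(3,5,1,6) = 1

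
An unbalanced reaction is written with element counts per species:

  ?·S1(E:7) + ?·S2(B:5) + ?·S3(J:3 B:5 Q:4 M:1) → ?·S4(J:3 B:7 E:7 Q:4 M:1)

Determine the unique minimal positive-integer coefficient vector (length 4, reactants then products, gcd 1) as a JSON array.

Coefficients: [5, 2, 5, 5]

J: 5·0+2·0+5·3 = 15 | 5·3 = 15
B: 5·0+2·5+5·5 = 35 | 5·7 = 35
E: 5·7+2·0+5·0 = 35 | 5·7 = 35
Q: 5·0+2·0+5·4 = 20 | 5·4 = 20
M: 5·0+2·0+5·1 = 5 | 5·1 = 5
gcd(5,2,5,5) = 1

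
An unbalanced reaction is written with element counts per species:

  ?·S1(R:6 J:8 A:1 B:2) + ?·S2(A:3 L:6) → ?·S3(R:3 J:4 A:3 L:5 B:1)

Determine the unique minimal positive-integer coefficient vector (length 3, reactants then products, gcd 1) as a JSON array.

Coefficients: [3, 5, 6]

R: 3·6+5·0 = 18 | 6·3 = 18
J: 3·8+5·0 = 24 | 6·4 = 24
A: 3·1+5·3 = 18 | 6·3 = 18
L: 3·0+5·6 = 30 | 6·5 = 30
B: 3·2+5·0 = 6 | 6·1 = 6
gcd(3,5,6) = 1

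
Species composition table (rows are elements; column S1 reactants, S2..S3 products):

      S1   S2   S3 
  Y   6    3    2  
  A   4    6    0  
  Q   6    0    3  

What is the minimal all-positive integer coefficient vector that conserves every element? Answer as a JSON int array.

Y: 3·6 = 18 | 2·3+6·2 = 18
A: 3·4 = 12 | 2·6+6·0 = 12
Q: 3·6 = 18 | 2·0+6·3 = 18
gcd(3,2,6) = 1

Coefficients: [3, 2, 6]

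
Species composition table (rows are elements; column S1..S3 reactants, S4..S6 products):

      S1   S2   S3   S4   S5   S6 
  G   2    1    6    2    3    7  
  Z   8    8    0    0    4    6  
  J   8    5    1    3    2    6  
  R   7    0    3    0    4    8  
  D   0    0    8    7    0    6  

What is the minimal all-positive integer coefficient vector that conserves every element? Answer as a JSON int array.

Coefficients: [3, 1, 5, 4, 5, 2]

G: 3·2+1·1+5·6 = 37 | 4·2+5·3+2·7 = 37
Z: 3·8+1·8+5·0 = 32 | 4·0+5·4+2·6 = 32
J: 3·8+1·5+5·1 = 34 | 4·3+5·2+2·6 = 34
R: 3·7+1·0+5·3 = 36 | 4·0+5·4+2·8 = 36
D: 3·0+1·0+5·8 = 40 | 4·7+5·0+2·6 = 40
gcd(3,1,5,4,5,2) = 1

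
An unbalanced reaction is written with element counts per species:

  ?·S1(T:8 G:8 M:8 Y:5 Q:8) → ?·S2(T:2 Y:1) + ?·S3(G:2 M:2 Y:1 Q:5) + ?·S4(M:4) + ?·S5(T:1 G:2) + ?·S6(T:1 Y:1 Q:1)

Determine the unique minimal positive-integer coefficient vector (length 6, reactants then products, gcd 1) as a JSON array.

T: 2·8 = 16 | 2·2+2·0+3·0+6·1+6·1 = 16
G: 2·8 = 16 | 2·0+2·2+3·0+6·2+6·0 = 16
M: 2·8 = 16 | 2·0+2·2+3·4+6·0+6·0 = 16
Y: 2·5 = 10 | 2·1+2·1+3·0+6·0+6·1 = 10
Q: 2·8 = 16 | 2·0+2·5+3·0+6·0+6·1 = 16
gcd(2,2,2,3,6,6) = 1

Coefficients: [2, 2, 2, 3, 6, 6]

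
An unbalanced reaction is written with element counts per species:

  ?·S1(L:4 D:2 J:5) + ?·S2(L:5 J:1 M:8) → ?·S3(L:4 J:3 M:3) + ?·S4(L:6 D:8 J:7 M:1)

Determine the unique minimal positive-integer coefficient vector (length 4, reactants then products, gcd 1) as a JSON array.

L: 4·4+2·5 = 26 | 5·4+1·6 = 26
D: 4·2+2·0 = 8 | 5·0+1·8 = 8
J: 4·5+2·1 = 22 | 5·3+1·7 = 22
M: 4·0+2·8 = 16 | 5·3+1·1 = 16
gcd(4,2,5,1) = 1

Coefficients: [4, 2, 5, 1]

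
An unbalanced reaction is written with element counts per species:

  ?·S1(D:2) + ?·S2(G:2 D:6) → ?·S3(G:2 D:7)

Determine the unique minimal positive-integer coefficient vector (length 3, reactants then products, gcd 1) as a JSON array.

G: 1·0+2·2 = 4 | 2·2 = 4
D: 1·2+2·6 = 14 | 2·7 = 14
gcd(1,2,2) = 1

Coefficients: [1, 2, 2]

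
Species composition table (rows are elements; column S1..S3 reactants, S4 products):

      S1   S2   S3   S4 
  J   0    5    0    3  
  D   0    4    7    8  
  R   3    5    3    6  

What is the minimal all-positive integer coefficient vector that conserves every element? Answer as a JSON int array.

J: 1·0+3·5+4·0 = 15 | 5·3 = 15
D: 1·0+3·4+4·7 = 40 | 5·8 = 40
R: 1·3+3·5+4·3 = 30 | 5·6 = 30
gcd(1,3,4,5) = 1

Coefficients: [1, 3, 4, 5]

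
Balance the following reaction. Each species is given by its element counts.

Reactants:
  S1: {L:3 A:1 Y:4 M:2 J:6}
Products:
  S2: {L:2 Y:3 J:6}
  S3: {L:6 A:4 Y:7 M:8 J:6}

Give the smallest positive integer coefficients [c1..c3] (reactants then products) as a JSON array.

L: 4·3 = 12 | 3·2+1·6 = 12
A: 4·1 = 4 | 3·0+1·4 = 4
Y: 4·4 = 16 | 3·3+1·7 = 16
M: 4·2 = 8 | 3·0+1·8 = 8
J: 4·6 = 24 | 3·6+1·6 = 24
gcd(4,3,1) = 1

Coefficients: [4, 3, 1]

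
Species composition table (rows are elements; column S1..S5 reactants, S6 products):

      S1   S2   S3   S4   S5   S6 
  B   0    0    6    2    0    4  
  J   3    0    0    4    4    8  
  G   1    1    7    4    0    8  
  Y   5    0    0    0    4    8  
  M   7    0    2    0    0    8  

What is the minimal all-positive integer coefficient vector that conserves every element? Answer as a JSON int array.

Coefficients: [4, 6, 2, 2, 3, 4]

B: 4·0+6·0+2·6+2·2+3·0 = 16 | 4·4 = 16
J: 4·3+6·0+2·0+2·4+3·4 = 32 | 4·8 = 32
G: 4·1+6·1+2·7+2·4+3·0 = 32 | 4·8 = 32
Y: 4·5+6·0+2·0+2·0+3·4 = 32 | 4·8 = 32
M: 4·7+6·0+2·2+2·0+3·0 = 32 | 4·8 = 32
gcd(4,6,2,2,3,4) = 1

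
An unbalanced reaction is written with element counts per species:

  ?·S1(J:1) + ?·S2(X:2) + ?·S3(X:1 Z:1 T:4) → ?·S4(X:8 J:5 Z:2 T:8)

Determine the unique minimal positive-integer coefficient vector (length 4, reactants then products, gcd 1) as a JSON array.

X: 5·0+3·2+2·1 = 8 | 1·8 = 8
J: 5·1+3·0+2·0 = 5 | 1·5 = 5
Z: 5·0+3·0+2·1 = 2 | 1·2 = 2
T: 5·0+3·0+2·4 = 8 | 1·8 = 8
gcd(5,3,2,1) = 1

Coefficients: [5, 3, 2, 1]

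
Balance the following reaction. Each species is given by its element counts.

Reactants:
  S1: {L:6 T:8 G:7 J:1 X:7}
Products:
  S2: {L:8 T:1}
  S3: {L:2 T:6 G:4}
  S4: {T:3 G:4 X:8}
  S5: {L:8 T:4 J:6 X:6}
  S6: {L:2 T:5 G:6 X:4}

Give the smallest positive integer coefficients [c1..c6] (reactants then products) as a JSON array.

L: 6·6 = 36 | 2·8+3·2+3·0+1·8+3·2 = 36
T: 6·8 = 48 | 2·1+3·6+3·3+1·4+3·5 = 48
G: 6·7 = 42 | 2·0+3·4+3·4+1·0+3·6 = 42
J: 6·1 = 6 | 2·0+3·0+3·0+1·6+3·0 = 6
X: 6·7 = 42 | 2·0+3·0+3·8+1·6+3·4 = 42
gcd(6,2,3,3,1,3) = 1

Coefficients: [6, 2, 3, 3, 1, 3]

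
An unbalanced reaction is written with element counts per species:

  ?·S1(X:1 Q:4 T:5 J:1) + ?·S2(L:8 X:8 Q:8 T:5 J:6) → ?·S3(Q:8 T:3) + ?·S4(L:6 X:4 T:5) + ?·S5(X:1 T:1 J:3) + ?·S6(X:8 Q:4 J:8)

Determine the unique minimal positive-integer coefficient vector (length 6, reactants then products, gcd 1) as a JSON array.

Coefficients: [5, 3, 5, 4, 5, 1]

L: 5·0+3·8 = 24 | 5·0+4·6+5·0+1·0 = 24
X: 5·1+3·8 = 29 | 5·0+4·4+5·1+1·8 = 29
Q: 5·4+3·8 = 44 | 5·8+4·0+5·0+1·4 = 44
T: 5·5+3·5 = 40 | 5·3+4·5+5·1+1·0 = 40
J: 5·1+3·6 = 23 | 5·0+4·0+5·3+1·8 = 23
gcd(5,3,5,4,5,1) = 1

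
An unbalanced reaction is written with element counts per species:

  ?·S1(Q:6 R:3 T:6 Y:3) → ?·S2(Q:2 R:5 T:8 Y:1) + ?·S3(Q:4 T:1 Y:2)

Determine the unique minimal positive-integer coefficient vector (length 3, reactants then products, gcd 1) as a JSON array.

Q: 5·6 = 30 | 3·2+6·4 = 30
R: 5·3 = 15 | 3·5+6·0 = 15
T: 5·6 = 30 | 3·8+6·1 = 30
Y: 5·3 = 15 | 3·1+6·2 = 15
gcd(5,3,6) = 1

Coefficients: [5, 3, 6]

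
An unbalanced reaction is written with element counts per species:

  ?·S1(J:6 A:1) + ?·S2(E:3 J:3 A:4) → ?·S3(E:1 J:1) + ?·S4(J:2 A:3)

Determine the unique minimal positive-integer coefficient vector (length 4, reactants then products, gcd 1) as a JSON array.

Coefficients: [1, 2, 6, 3]

E: 1·0+2·3 = 6 | 6·1+3·0 = 6
J: 1·6+2·3 = 12 | 6·1+3·2 = 12
A: 1·1+2·4 = 9 | 6·0+3·3 = 9
gcd(1,2,6,3) = 1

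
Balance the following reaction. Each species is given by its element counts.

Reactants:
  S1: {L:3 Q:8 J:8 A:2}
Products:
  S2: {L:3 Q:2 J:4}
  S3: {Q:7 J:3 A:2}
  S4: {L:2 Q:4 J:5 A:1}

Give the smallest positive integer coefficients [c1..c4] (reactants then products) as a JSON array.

L: 5·3 = 15 | 1·3+2·0+6·2 = 15
Q: 5·8 = 40 | 1·2+2·7+6·4 = 40
J: 5·8 = 40 | 1·4+2·3+6·5 = 40
A: 5·2 = 10 | 1·0+2·2+6·1 = 10
gcd(5,1,2,6) = 1

Coefficients: [5, 1, 2, 6]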